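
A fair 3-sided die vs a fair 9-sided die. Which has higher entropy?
9-sided die

Both are uniform distributions; for uniform over n outcomes, H = log₂(n). H(3-sided) = log₂(3) = 1.585 bits and H(9-sided) = log₂(9) = 3.170 bits. More outcomes in a uniform distribution means higher entropy.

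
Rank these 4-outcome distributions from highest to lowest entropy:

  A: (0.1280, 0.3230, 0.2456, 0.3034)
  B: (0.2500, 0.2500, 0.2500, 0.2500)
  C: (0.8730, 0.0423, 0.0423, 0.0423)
B > A > C

Key insight: Entropy is maximized by uniform distributions and minimized by concentrated distributions.

- Uniform distributions have maximum entropy log₂(4) = 2.0000 bits
- The more "peaked" or concentrated a distribution, the lower its entropy

Entropies:
  H(A) = 1.9258 bits
  H(B) = 2.0000 bits
  H(C) = 0.7504 bits

Ranking: B > A > C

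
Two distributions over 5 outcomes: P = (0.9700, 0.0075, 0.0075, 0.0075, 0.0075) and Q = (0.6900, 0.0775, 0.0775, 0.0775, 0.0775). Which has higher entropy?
Q

P is highly concentrated on one outcome (97%), making it nearly deterministic. Q spreads its mass more evenly (max 69%). The more spread-out distribution has higher entropy: H(P) ≈ 0.254 bits, H(Q) ≈ 1.513 bits.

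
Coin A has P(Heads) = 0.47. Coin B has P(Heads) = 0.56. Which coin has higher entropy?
A

For binary distributions, entropy is maximized at p=0.5 and decreases as p moves toward 0 or 1.

H(A) = H(0.47) = 0.9974 bits
H(B) = H(0.56) = 0.9896 bits

Distribution A (p=0.47) is closer to uniform (p=0.5), so it has higher entropy.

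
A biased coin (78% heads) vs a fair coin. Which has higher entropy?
Fair coin

The fair coin is uniform (p=0.5), maximizing binary entropy at 1 bit. The biased coin has H(0.78) ≈ 0.760 bits — its outcome is more predictable, so its entropy is lower.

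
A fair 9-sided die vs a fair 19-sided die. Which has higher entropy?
19-sided die

Both are uniform distributions; for uniform over n outcomes, H = log₂(n). H(9-sided) = log₂(9) = 3.170 bits and H(19-sided) = log₂(19) = 4.248 bits. More outcomes in a uniform distribution means higher entropy.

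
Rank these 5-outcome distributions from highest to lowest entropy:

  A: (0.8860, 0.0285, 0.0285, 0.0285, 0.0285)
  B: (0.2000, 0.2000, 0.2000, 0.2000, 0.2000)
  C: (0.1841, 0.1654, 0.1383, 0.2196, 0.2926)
B > C > A

Key insight: Entropy is maximized by uniform distributions and minimized by concentrated distributions.

- Uniform distributions have maximum entropy log₂(5) = 2.3219 bits
- The more "peaked" or concentrated a distribution, the lower its entropy

Entropies:
  H(A) = 0.7399 bits
  H(B) = 2.3219 bits
  H(C) = 2.2726 bits

Ranking: B > C > A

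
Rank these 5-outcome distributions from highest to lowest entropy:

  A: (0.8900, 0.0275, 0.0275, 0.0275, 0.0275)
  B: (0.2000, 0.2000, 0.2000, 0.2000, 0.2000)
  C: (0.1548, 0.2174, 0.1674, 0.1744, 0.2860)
B > C > A

Key insight: Entropy is maximized by uniform distributions and minimized by concentrated distributions.

- Uniform distributions have maximum entropy log₂(5) = 2.3219 bits
- The more "peaked" or concentrated a distribution, the lower its entropy

Entropies:
  H(A) = 0.7199 bits
  H(B) = 2.3219 bits
  H(C) = 2.2828 bits

Ranking: B > C > A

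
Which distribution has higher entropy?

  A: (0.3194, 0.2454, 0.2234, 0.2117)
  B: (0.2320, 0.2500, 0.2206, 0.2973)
B

Both distributions are close to uniform, making this a harder comparison.

H(A) = 1.9806 bits
H(B) = 1.9904 bits

The distribution closer to uniform has higher entropy.
Answer: B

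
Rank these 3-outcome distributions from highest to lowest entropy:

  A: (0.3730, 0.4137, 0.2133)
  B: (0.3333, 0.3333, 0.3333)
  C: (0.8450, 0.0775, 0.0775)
B > A > C

Key insight: Entropy is maximized by uniform distributions and minimized by concentrated distributions.

- Uniform distributions have maximum entropy log₂(3) = 1.5850 bits
- The more "peaked" or concentrated a distribution, the lower its entropy

Entropies:
  H(A) = 1.5329 bits
  H(B) = 1.5850 bits
  H(C) = 0.7772 bits

Ranking: B > A > C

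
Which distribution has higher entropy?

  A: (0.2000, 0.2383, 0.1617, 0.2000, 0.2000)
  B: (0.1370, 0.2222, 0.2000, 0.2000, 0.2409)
A

Both distributions are close to uniform, making this a harder comparison.

H(A) = 2.3113 bits
H(B) = 2.2984 bits

The distribution closer to uniform has higher entropy.
Answer: A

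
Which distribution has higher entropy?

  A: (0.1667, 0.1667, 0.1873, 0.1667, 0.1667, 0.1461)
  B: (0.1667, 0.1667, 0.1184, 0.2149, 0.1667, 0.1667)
A

Both distributions are close to uniform, making this a harder comparison.

H(A) = 2.5813 bits
H(B) = 2.5645 bits

The distribution closer to uniform has higher entropy.
Answer: A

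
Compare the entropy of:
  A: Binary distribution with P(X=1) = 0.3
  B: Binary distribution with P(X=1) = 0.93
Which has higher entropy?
A

For binary distributions, entropy is maximized at p=0.5 and decreases as p moves toward 0 or 1.

H(A) = H(0.3) = 0.8813 bits
H(B) = H(0.93) = 0.3659 bits

Distribution A (p=0.3) is closer to uniform (p=0.5), so it has higher entropy.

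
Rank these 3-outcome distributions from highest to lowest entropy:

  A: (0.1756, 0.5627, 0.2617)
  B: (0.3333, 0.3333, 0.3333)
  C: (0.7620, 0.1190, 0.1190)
B > A > C

Key insight: Entropy is maximized by uniform distributions and minimized by concentrated distributions.

- Uniform distributions have maximum entropy log₂(3) = 1.5850 bits
- The more "peaked" or concentrated a distribution, the lower its entropy

Entropies:
  H(A) = 1.4137 bits
  H(B) = 1.5850 bits
  H(C) = 1.0297 bits

Ranking: B > A > C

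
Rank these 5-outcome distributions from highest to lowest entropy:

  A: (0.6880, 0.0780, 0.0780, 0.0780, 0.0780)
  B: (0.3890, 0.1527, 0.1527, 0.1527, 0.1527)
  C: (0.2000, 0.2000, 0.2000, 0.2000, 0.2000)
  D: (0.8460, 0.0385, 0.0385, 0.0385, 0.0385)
C > B > A > D

Key insight: Entropy is maximized by uniform distributions and minimized by concentrated distributions.

Entropies:
  H(A) = 1.5195 bits
  H(B) = 2.1862 bits
  H(C) = 2.3219 bits
  H(D) = 0.9278 bits

Ranking: C > B > A > D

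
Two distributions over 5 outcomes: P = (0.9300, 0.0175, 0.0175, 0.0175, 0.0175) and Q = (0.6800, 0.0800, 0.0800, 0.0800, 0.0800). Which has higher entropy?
Q

P is highly concentrated on one outcome (93%), making it nearly deterministic. Q spreads its mass more evenly (max 68%). The more spread-out distribution has higher entropy: H(P) ≈ 0.506 bits, H(Q) ≈ 1.544 bits.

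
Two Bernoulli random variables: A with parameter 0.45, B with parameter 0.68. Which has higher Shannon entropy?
A

For binary distributions, entropy is maximized at p=0.5 and decreases as p moves toward 0 or 1.

H(A) = H(0.45) = 0.9928 bits
H(B) = H(0.68) = 0.9044 bits

Distribution A (p=0.45) is closer to uniform (p=0.5), so it has higher entropy.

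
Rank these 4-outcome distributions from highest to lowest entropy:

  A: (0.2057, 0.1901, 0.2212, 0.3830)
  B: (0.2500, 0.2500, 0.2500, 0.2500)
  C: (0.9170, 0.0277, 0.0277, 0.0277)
B > A > C

Key insight: Entropy is maximized by uniform distributions and minimized by concentrated distributions.

- Uniform distributions have maximum entropy log₂(4) = 2.0000 bits
- The more "peaked" or concentrated a distribution, the lower its entropy

Entropies:
  H(A) = 1.9364 bits
  H(B) = 2.0000 bits
  H(C) = 0.5442 bits

Ranking: B > A > C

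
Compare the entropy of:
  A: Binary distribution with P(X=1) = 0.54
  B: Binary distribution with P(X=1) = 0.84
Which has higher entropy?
A

For binary distributions, entropy is maximized at p=0.5 and decreases as p moves toward 0 or 1.

H(A) = H(0.54) = 0.9954 bits
H(B) = H(0.84) = 0.6343 bits

Distribution A (p=0.54) is closer to uniform (p=0.5), so it has higher entropy.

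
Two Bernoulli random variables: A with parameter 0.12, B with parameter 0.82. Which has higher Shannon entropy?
B

For binary distributions, entropy is maximized at p=0.5 and decreases as p moves toward 0 or 1.

H(A) = H(0.12) = 0.5294 bits
H(B) = H(0.82) = 0.6801 bits

Distribution B (p=0.82) is closer to uniform (p=0.5), so it has higher entropy.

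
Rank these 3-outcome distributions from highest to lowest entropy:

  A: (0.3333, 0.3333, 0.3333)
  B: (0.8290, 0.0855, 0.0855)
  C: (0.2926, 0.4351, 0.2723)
A > C > B

Key insight: Entropy is maximized by uniform distributions and minimized by concentrated distributions.

- Uniform distributions have maximum entropy log₂(3) = 1.5850 bits
- The more "peaked" or concentrated a distribution, the lower its entropy

Entropies:
  H(A) = 1.5850 bits
  H(B) = 0.8310 bits
  H(C) = 1.5522 bits

Ranking: A > C > B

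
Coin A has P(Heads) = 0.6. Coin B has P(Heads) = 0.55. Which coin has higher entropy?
B

For binary distributions, entropy is maximized at p=0.5 and decreases as p moves toward 0 or 1.

H(A) = H(0.6) = 0.9710 bits
H(B) = H(0.55) = 0.9928 bits

Distribution B (p=0.55) is closer to uniform (p=0.5), so it has higher entropy.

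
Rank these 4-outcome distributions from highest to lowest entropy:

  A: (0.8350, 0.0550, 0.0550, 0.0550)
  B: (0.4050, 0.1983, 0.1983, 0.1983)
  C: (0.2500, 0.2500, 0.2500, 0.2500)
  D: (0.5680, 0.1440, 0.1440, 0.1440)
C > B > D > A

Key insight: Entropy is maximized by uniform distributions and minimized by concentrated distributions.

Entropies:
  H(A) = 0.9077 bits
  H(B) = 1.9169 bits
  H(C) = 2.0000 bits
  H(D) = 1.6713 bits

Ranking: C > B > D > A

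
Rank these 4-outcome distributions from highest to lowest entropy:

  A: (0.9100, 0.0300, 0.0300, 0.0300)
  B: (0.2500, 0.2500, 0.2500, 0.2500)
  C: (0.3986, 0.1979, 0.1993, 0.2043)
B > C > A

Key insight: Entropy is maximized by uniform distributions and minimized by concentrated distributions.

- Uniform distributions have maximum entropy log₂(4) = 2.0000 bits
- The more "peaked" or concentrated a distribution, the lower its entropy

Entropies:
  H(A) = 0.5791 bits
  H(B) = 2.0000 bits
  H(C) = 1.9233 bits

Ranking: B > C > A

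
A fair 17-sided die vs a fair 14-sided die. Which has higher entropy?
17-sided die

Both are uniform distributions; for uniform over n outcomes, H = log₂(n). H(17-sided) = log₂(17) = 4.087 bits and H(14-sided) = log₂(14) = 3.807 bits. More outcomes in a uniform distribution means higher entropy.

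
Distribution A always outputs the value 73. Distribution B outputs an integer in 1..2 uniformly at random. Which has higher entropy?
B

A is deterministic, so H(A) = 0. B is uniform over 2 outcomes, so H(B) = log₂(2) = 1.000 bits. Any distribution with genuine randomness has higher entropy than a deterministic one.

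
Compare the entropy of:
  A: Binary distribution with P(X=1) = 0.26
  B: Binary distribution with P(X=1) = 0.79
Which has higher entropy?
A

For binary distributions, entropy is maximized at p=0.5 and decreases as p moves toward 0 or 1.

H(A) = H(0.26) = 0.8267 bits
H(B) = H(0.79) = 0.7415 bits

Distribution A (p=0.26) is closer to uniform (p=0.5), so it has higher entropy.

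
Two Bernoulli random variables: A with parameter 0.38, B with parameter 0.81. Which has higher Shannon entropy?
A

For binary distributions, entropy is maximized at p=0.5 and decreases as p moves toward 0 or 1.

H(A) = H(0.38) = 0.9580 bits
H(B) = H(0.81) = 0.7015 bits

Distribution A (p=0.38) is closer to uniform (p=0.5), so it has higher entropy.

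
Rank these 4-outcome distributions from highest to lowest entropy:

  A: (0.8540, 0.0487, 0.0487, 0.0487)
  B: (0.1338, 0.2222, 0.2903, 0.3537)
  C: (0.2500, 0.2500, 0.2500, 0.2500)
C > B > A

Key insight: Entropy is maximized by uniform distributions and minimized by concentrated distributions.

- Uniform distributions have maximum entropy log₂(4) = 2.0000 bits
- The more "peaked" or concentrated a distribution, the lower its entropy

Entropies:
  H(A) = 0.8311 bits
  H(B) = 1.9188 bits
  H(C) = 2.0000 bits

Ranking: C > B > A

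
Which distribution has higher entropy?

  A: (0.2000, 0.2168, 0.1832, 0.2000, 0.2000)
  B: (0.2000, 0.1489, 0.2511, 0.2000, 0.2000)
A

Both distributions are close to uniform, making this a harder comparison.

H(A) = 2.3199 bits
H(B) = 2.3029 bits

The distribution closer to uniform has higher entropy.
Answer: A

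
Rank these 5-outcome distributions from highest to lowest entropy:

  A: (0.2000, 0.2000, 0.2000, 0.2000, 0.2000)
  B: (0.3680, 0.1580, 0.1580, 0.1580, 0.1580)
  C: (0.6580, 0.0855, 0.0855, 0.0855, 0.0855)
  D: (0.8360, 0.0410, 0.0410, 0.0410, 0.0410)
A > B > C > D

Key insight: Entropy is maximized by uniform distributions and minimized by concentrated distributions.

Entropies:
  H(A) = 2.3219 bits
  H(B) = 2.2131 bits
  H(C) = 1.6107 bits
  H(D) = 0.9718 bits

Ranking: A > B > C > D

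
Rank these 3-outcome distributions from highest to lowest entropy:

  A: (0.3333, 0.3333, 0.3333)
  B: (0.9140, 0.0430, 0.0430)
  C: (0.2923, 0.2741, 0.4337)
A > C > B

Key insight: Entropy is maximized by uniform distributions and minimized by concentrated distributions.

- Uniform distributions have maximum entropy log₂(3) = 1.5850 bits
- The more "peaked" or concentrated a distribution, the lower its entropy

Entropies:
  H(A) = 1.5850 bits
  H(B) = 0.5090 bits
  H(C) = 1.5532 bits

Ranking: A > C > B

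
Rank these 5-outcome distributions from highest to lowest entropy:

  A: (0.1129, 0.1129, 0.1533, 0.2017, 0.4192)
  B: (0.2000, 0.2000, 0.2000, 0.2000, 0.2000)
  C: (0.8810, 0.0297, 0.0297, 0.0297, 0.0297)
B > A > C

Key insight: Entropy is maximized by uniform distributions and minimized by concentrated distributions.

- Uniform distributions have maximum entropy log₂(5) = 2.3219 bits
- The more "peaked" or concentrated a distribution, the lower its entropy

Entropies:
  H(A) = 2.1170 bits
  H(B) = 2.3219 bits
  H(C) = 0.7645 bits

Ranking: B > A > C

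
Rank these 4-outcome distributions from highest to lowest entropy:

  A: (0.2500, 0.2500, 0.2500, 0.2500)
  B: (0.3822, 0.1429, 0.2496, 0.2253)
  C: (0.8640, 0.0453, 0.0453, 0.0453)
A > B > C

Key insight: Entropy is maximized by uniform distributions and minimized by concentrated distributions.

- Uniform distributions have maximum entropy log₂(4) = 2.0000 bits
- The more "peaked" or concentrated a distribution, the lower its entropy

Entropies:
  H(A) = 2.0000 bits
  H(B) = 1.9156 bits
  H(C) = 0.7892 bits

Ranking: A > B > C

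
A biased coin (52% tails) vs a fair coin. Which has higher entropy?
Fair coin

The fair coin is uniform (p=0.5), maximizing binary entropy at 1 bit. The biased coin has H(0.52) ≈ 0.999 bits — its outcome is more predictable, so its entropy is lower.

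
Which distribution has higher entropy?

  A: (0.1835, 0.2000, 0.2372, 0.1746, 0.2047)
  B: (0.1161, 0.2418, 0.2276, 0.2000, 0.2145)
A

Both distributions are close to uniform, making this a harder comparison.

H(A) = 2.3137 bits
H(B) = 2.2827 bits

The distribution closer to uniform has higher entropy.
Answer: A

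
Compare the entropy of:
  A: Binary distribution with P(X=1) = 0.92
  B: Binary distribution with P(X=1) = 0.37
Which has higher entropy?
B

For binary distributions, entropy is maximized at p=0.5 and decreases as p moves toward 0 or 1.

H(A) = H(0.92) = 0.4022 bits
H(B) = H(0.37) = 0.9507 bits

Distribution B (p=0.37) is closer to uniform (p=0.5), so it has higher entropy.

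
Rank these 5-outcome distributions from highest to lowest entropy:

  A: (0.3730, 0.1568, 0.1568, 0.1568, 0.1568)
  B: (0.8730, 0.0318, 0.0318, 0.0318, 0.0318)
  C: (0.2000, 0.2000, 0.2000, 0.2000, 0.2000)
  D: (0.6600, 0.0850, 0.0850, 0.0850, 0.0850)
C > A > D > B

Key insight: Entropy is maximized by uniform distributions and minimized by concentrated distributions.

Entropies:
  H(A) = 2.2069 bits
  H(B) = 0.8032 bits
  H(C) = 2.3219 bits
  H(D) = 1.6048 bits

Ranking: C > A > D > B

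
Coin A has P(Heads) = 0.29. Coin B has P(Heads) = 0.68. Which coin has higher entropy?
B

For binary distributions, entropy is maximized at p=0.5 and decreases as p moves toward 0 or 1.

H(A) = H(0.29) = 0.8687 bits
H(B) = H(0.68) = 0.9044 bits

Distribution B (p=0.68) is closer to uniform (p=0.5), so it has higher entropy.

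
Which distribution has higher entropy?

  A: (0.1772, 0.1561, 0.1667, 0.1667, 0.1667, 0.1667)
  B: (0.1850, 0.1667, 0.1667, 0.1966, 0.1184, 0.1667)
A

Both distributions are close to uniform, making this a harder comparison.

H(A) = 2.5840 bits
H(B) = 2.5687 bits

The distribution closer to uniform has higher entropy.
Answer: A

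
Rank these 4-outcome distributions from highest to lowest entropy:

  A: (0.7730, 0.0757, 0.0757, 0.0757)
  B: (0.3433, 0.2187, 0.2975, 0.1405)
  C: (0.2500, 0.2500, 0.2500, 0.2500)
C > B > A

Key insight: Entropy is maximized by uniform distributions and minimized by concentrated distributions.

- Uniform distributions have maximum entropy log₂(4) = 2.0000 bits
- The more "peaked" or concentrated a distribution, the lower its entropy

Entropies:
  H(A) = 1.1325 bits
  H(B) = 1.9272 bits
  H(C) = 2.0000 bits

Ranking: C > B > A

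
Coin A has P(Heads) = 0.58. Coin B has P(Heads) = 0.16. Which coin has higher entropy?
A

For binary distributions, entropy is maximized at p=0.5 and decreases as p moves toward 0 or 1.

H(A) = H(0.58) = 0.9815 bits
H(B) = H(0.16) = 0.6343 bits

Distribution A (p=0.58) is closer to uniform (p=0.5), so it has higher entropy.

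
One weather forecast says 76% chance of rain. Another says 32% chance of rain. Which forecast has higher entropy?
32% forecast

Treat each forecast as a Bernoulli distribution. Binary entropy is maximized at p=0.5 and falls off symmetrically toward 0 or 1. The 32% forecast is closer to 50%, so it is more uncertain. H(76%) ≈ 0.795 bits, H(32%) ≈ 0.904 bits.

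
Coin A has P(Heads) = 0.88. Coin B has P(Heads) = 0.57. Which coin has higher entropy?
B

For binary distributions, entropy is maximized at p=0.5 and decreases as p moves toward 0 or 1.

H(A) = H(0.88) = 0.5294 bits
H(B) = H(0.57) = 0.9858 bits

Distribution B (p=0.57) is closer to uniform (p=0.5), so it has higher entropy.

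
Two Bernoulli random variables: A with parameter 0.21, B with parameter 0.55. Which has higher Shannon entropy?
B

For binary distributions, entropy is maximized at p=0.5 and decreases as p moves toward 0 or 1.

H(A) = H(0.21) = 0.7415 bits
H(B) = H(0.55) = 0.9928 bits

Distribution B (p=0.55) is closer to uniform (p=0.5), so it has higher entropy.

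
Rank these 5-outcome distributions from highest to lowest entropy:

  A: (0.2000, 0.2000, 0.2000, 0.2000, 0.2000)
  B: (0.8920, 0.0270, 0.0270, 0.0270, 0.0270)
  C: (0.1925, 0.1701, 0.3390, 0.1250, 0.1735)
A > C > B

Key insight: Entropy is maximized by uniform distributions and minimized by concentrated distributions.

- Uniform distributions have maximum entropy log₂(5) = 2.3219 bits
- The more "peaked" or concentrated a distribution, the lower its entropy

Entropies:
  H(A) = 2.3219 bits
  H(B) = 0.7099 bits
  H(C) = 2.2347 bits

Ranking: A > C > B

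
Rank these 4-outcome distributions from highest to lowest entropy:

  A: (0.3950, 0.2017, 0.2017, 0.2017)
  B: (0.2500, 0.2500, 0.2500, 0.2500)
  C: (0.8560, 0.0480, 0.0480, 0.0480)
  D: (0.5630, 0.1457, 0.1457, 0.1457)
B > A > D > C

Key insight: Entropy is maximized by uniform distributions and minimized by concentrated distributions.

Entropies:
  H(A) = 1.9269 bits
  H(B) = 2.0000 bits
  H(C) = 0.8229 bits
  H(D) = 1.6811 bits

Ranking: B > A > D > C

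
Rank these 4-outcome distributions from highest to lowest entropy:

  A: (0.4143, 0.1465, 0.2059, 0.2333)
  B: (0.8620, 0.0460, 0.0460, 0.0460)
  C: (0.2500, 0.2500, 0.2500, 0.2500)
C > A > B

Key insight: Entropy is maximized by uniform distributions and minimized by concentrated distributions.

- Uniform distributions have maximum entropy log₂(4) = 2.0000 bits
- The more "peaked" or concentrated a distribution, the lower its entropy

Entropies:
  H(A) = 1.8920 bits
  H(B) = 0.7977 bits
  H(C) = 2.0000 bits

Ranking: C > A > B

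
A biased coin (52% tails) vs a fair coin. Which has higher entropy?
Fair coin

The fair coin is uniform (p=0.5), maximizing binary entropy at 1 bit. The biased coin has H(0.52) ≈ 0.999 bits — its outcome is more predictable, so its entropy is lower.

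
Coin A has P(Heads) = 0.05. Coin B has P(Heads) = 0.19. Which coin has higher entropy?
B

For binary distributions, entropy is maximized at p=0.5 and decreases as p moves toward 0 or 1.

H(A) = H(0.05) = 0.2864 bits
H(B) = H(0.19) = 0.7015 bits

Distribution B (p=0.19) is closer to uniform (p=0.5), so it has higher entropy.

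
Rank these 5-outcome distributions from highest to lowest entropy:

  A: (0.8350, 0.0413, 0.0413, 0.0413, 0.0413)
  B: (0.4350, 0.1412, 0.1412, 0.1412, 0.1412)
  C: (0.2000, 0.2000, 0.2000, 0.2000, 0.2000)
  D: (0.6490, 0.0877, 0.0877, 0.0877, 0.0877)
C > B > D > A

Key insight: Entropy is maximized by uniform distributions and minimized by concentrated distributions.

Entropies:
  H(A) = 0.9761 bits
  H(B) = 2.1178 bits
  H(C) = 2.3219 bits
  H(D) = 1.6370 bits

Ranking: C > B > D > A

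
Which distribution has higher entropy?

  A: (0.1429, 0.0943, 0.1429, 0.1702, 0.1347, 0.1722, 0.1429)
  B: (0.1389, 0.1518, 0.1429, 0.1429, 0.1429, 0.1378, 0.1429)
B

Both distributions are close to uniform, making this a harder comparison.

H(A) = 2.7859 bits
H(B) = 2.8067 bits

The distribution closer to uniform has higher entropy.
Answer: B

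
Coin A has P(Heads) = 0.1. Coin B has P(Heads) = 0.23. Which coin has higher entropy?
B

For binary distributions, entropy is maximized at p=0.5 and decreases as p moves toward 0 or 1.

H(A) = H(0.1) = 0.4690 bits
H(B) = H(0.23) = 0.7780 bits

Distribution B (p=0.23) is closer to uniform (p=0.5), so it has higher entropy.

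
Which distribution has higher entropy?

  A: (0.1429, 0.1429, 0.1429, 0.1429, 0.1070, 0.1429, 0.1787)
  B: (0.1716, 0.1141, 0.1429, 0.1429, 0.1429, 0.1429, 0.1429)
B

Both distributions are close to uniform, making this a harder comparison.

H(A) = 2.7942 bits
H(B) = 2.7990 bits

The distribution closer to uniform has higher entropy.
Answer: B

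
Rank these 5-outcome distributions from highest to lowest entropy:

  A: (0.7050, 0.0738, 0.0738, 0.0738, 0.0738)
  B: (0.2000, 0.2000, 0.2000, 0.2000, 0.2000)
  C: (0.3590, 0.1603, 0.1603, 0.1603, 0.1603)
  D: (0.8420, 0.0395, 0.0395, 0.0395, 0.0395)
B > C > A > D

Key insight: Entropy is maximized by uniform distributions and minimized by concentrated distributions.

Entropies:
  H(A) = 1.4651 bits
  H(B) = 2.3219 bits
  H(C) = 2.2238 bits
  H(D) = 0.9455 bits

Ranking: B > C > A > D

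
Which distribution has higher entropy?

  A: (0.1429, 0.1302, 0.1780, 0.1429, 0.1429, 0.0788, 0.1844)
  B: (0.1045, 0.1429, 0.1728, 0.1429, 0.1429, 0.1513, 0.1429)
B

Both distributions are close to uniform, making this a harder comparison.

H(A) = 2.7680 bits
H(B) = 2.7946 bits

The distribution closer to uniform has higher entropy.
Answer: B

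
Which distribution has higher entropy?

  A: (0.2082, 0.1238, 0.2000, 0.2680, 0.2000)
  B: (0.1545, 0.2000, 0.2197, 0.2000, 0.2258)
B

Both distributions are close to uniform, making this a harder comparison.

H(A) = 2.2824 bits
H(B) = 2.3102 bits

The distribution closer to uniform has higher entropy.
Answer: B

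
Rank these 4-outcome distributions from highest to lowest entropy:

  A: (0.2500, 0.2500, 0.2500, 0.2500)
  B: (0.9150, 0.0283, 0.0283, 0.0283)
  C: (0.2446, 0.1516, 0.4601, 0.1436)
A > C > B

Key insight: Entropy is maximized by uniform distributions and minimized by concentrated distributions.

- Uniform distributions have maximum entropy log₂(4) = 2.0000 bits
- The more "peaked" or concentrated a distribution, the lower its entropy

Entropies:
  H(A) = 2.0000 bits
  H(B) = 0.5543 bits
  H(C) = 1.8269 bits

Ranking: A > C > B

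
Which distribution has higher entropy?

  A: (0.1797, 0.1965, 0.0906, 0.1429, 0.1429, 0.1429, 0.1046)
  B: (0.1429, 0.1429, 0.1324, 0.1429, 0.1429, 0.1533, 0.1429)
B

Both distributions are close to uniform, making this a harder comparison.

H(A) = 2.7640 bits
H(B) = 2.8062 bits

The distribution closer to uniform has higher entropy.
Answer: B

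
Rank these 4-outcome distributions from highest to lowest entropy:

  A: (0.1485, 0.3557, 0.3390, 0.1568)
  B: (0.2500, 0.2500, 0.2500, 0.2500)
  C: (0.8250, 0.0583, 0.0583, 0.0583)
B > A > C

Key insight: Entropy is maximized by uniform distributions and minimized by concentrated distributions.

- Uniform distributions have maximum entropy log₂(4) = 2.0000 bits
- The more "peaked" or concentrated a distribution, the lower its entropy

Entropies:
  H(A) = 1.8871 bits
  H(B) = 2.0000 bits
  H(C) = 0.9464 bits

Ranking: B > A > C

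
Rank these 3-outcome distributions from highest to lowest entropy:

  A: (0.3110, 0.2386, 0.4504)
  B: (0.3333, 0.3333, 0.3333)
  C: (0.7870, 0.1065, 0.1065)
B > A > C

Key insight: Entropy is maximized by uniform distributions and minimized by concentrated distributions.

- Uniform distributions have maximum entropy log₂(3) = 1.5850 bits
- The more "peaked" or concentrated a distribution, the lower its entropy

Entropies:
  H(A) = 1.5356 bits
  H(B) = 1.5850 bits
  H(C) = 0.9602 bits

Ranking: B > A > C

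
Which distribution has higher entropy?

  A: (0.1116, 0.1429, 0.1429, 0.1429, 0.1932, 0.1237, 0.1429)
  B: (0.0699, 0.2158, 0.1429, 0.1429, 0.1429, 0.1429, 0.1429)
A

Both distributions are close to uniform, making this a harder comparison.

H(A) = 2.7886 bits
H(B) = 2.7511 bits

The distribution closer to uniform has higher entropy.
Answer: A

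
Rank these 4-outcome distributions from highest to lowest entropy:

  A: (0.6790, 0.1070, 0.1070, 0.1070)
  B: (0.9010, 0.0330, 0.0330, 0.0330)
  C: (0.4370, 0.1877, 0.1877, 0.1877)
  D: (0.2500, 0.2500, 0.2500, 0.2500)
D > C > A > B

Key insight: Entropy is maximized by uniform distributions and minimized by concentrated distributions.

Entropies:
  H(A) = 1.4142 bits
  H(B) = 0.6227 bits
  H(C) = 1.8809 bits
  H(D) = 2.0000 bits

Ranking: D > C > A > B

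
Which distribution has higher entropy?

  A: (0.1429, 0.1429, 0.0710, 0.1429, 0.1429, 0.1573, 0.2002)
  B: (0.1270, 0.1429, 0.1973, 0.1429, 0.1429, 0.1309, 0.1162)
B

Both distributions are close to uniform, making this a harder comparison.

H(A) = 2.7595 bits
H(B) = 2.7881 bits

The distribution closer to uniform has higher entropy.
Answer: B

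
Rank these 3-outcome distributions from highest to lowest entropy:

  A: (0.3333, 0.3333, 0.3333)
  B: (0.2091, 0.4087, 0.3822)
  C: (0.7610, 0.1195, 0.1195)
A > B > C

Key insight: Entropy is maximized by uniform distributions and minimized by concentrated distributions.

- Uniform distributions have maximum entropy log₂(3) = 1.5850 bits
- The more "peaked" or concentrated a distribution, the lower its entropy

Entropies:
  H(A) = 1.5850 bits
  H(B) = 1.5300 bits
  H(C) = 1.0324 bits

Ranking: A > B > C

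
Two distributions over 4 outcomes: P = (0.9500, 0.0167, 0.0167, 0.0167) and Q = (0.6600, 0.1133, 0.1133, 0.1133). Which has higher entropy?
Q

P is highly concentrated on one outcome (95%), making it nearly deterministic. Q spreads its mass more evenly (max 66%). The more spread-out distribution has higher entropy: H(P) ≈ 0.366 bits, H(Q) ≈ 1.464 bits.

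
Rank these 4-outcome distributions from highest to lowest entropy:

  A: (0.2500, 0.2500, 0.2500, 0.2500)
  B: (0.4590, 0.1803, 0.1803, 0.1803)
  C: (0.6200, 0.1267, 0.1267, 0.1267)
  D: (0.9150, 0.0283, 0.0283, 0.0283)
A > B > C > D

Key insight: Entropy is maximized by uniform distributions and minimized by concentrated distributions.

Entropies:
  H(A) = 2.0000 bits
  H(B) = 1.8526 bits
  H(C) = 1.5603 bits
  H(D) = 0.5543 bits

Ranking: A > B > C > D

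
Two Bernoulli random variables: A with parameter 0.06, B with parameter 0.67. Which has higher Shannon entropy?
B

For binary distributions, entropy is maximized at p=0.5 and decreases as p moves toward 0 or 1.

H(A) = H(0.06) = 0.3274 bits
H(B) = H(0.67) = 0.9149 bits

Distribution B (p=0.67) is closer to uniform (p=0.5), so it has higher entropy.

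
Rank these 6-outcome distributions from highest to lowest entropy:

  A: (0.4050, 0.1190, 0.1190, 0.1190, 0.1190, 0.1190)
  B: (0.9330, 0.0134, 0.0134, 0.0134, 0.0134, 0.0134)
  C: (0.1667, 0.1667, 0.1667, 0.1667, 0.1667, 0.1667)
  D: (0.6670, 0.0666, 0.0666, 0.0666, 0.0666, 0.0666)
C > A > D > B

Key insight: Entropy is maximized by uniform distributions and minimized by concentrated distributions.

Entropies:
  H(A) = 2.3553 bits
  H(B) = 0.5102 bits
  H(C) = 2.5850 bits
  H(D) = 1.6912 bits

Ranking: C > A > D > B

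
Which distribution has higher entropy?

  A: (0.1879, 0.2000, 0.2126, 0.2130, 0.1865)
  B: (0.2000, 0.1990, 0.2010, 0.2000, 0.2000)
B

Both distributions are close to uniform, making this a harder comparison.

H(A) = 2.3196 bits
H(B) = 2.3219 bits

The distribution closer to uniform has higher entropy.
Answer: B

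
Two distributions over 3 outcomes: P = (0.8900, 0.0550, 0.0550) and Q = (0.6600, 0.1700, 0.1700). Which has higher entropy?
Q

P is highly concentrated on one outcome (89%), making it nearly deterministic. Q spreads its mass more evenly (max 66%). The more spread-out distribution has higher entropy: H(P) ≈ 0.610 bits, H(Q) ≈ 1.265 bits.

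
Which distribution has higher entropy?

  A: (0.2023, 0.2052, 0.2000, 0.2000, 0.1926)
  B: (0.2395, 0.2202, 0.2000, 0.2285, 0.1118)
A

Both distributions are close to uniform, making this a harder comparison.

H(A) = 2.3216 bits
H(B) = 2.2790 bits

The distribution closer to uniform has higher entropy.
Answer: A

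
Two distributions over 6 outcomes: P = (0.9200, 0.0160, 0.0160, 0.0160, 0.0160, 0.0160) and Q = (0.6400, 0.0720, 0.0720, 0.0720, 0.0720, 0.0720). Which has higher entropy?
Q

P is highly concentrated on one outcome (92%), making it nearly deterministic. Q spreads its mass more evenly (max 64%). The more spread-out distribution has higher entropy: H(P) ≈ 0.588 bits, H(Q) ≈ 1.779 bits.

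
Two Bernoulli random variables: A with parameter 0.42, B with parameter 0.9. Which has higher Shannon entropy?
A

For binary distributions, entropy is maximized at p=0.5 and decreases as p moves toward 0 or 1.

H(A) = H(0.42) = 0.9815 bits
H(B) = H(0.9) = 0.4690 bits

Distribution A (p=0.42) is closer to uniform (p=0.5), so it has higher entropy.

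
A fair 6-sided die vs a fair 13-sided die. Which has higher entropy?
13-sided die

Both are uniform distributions; for uniform over n outcomes, H = log₂(n). H(6-sided) = log₂(6) = 2.585 bits and H(13-sided) = log₂(13) = 3.700 bits. More outcomes in a uniform distribution means higher entropy.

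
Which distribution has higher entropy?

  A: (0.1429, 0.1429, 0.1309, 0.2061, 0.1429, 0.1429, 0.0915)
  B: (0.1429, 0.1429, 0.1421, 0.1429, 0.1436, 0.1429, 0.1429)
B

Both distributions are close to uniform, making this a harder comparison.

H(A) = 2.7736 bits
H(B) = 2.8073 bits

The distribution closer to uniform has higher entropy.
Answer: B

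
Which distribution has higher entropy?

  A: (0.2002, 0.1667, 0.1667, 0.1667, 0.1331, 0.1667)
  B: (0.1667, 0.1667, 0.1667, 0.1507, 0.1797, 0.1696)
B

Both distributions are close to uniform, making this a harder comparison.

H(A) = 2.5752 bits
H(B) = 2.5831 bits

The distribution closer to uniform has higher entropy.
Answer: B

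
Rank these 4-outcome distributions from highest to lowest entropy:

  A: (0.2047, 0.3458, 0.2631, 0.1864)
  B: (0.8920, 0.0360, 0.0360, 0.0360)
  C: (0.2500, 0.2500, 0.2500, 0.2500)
C > A > B

Key insight: Entropy is maximized by uniform distributions and minimized by concentrated distributions.

- Uniform distributions have maximum entropy log₂(4) = 2.0000 bits
- The more "peaked" or concentrated a distribution, the lower its entropy

Entropies:
  H(A) = 1.9568 bits
  H(B) = 0.6650 bits
  H(C) = 2.0000 bits

Ranking: C > A > B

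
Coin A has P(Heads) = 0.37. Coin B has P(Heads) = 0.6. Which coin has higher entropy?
B

For binary distributions, entropy is maximized at p=0.5 and decreases as p moves toward 0 or 1.

H(A) = H(0.37) = 0.9507 bits
H(B) = H(0.6) = 0.9710 bits

Distribution B (p=0.6) is closer to uniform (p=0.5), so it has higher entropy.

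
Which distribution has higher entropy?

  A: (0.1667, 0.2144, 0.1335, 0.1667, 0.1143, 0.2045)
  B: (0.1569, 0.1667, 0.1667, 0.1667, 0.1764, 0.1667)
B

Both distributions are close to uniform, making this a harder comparison.

H(A) = 2.5517 bits
H(B) = 2.5841 bits

The distribution closer to uniform has higher entropy.
Answer: B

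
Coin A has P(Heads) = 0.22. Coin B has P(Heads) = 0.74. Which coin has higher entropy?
B

For binary distributions, entropy is maximized at p=0.5 and decreases as p moves toward 0 or 1.

H(A) = H(0.22) = 0.7602 bits
H(B) = H(0.74) = 0.8267 bits

Distribution B (p=0.74) is closer to uniform (p=0.5), so it has higher entropy.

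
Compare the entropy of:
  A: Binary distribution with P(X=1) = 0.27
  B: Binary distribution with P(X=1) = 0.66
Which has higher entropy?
B

For binary distributions, entropy is maximized at p=0.5 and decreases as p moves toward 0 or 1.

H(A) = H(0.27) = 0.8415 bits
H(B) = H(0.66) = 0.9248 bits

Distribution B (p=0.66) is closer to uniform (p=0.5), so it has higher entropy.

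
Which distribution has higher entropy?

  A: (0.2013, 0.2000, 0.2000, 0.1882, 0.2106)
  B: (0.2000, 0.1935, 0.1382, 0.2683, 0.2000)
A

Both distributions are close to uniform, making this a harder comparison.

H(A) = 2.3210 bits
H(B) = 2.2912 bits

The distribution closer to uniform has higher entropy.
Answer: A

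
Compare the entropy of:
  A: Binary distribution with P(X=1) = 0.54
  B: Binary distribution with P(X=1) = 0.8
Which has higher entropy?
A

For binary distributions, entropy is maximized at p=0.5 and decreases as p moves toward 0 or 1.

H(A) = H(0.54) = 0.9954 bits
H(B) = H(0.8) = 0.7219 bits

Distribution A (p=0.54) is closer to uniform (p=0.5), so it has higher entropy.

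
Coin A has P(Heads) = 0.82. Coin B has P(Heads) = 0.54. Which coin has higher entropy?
B

For binary distributions, entropy is maximized at p=0.5 and decreases as p moves toward 0 or 1.

H(A) = H(0.82) = 0.6801 bits
H(B) = H(0.54) = 0.9954 bits

Distribution B (p=0.54) is closer to uniform (p=0.5), so it has higher entropy.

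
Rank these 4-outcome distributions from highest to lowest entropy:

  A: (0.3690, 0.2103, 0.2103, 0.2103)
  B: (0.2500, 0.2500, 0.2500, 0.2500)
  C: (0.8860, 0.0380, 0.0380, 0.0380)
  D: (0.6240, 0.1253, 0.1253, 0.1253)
B > A > D > C

Key insight: Entropy is maximized by uniform distributions and minimized by concentrated distributions.

Entropies:
  H(A) = 1.9500 bits
  H(B) = 2.0000 bits
  H(C) = 0.6926 bits
  H(D) = 1.5511 bits

Ranking: B > A > D > C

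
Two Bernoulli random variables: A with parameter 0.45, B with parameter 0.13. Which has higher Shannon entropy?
A

For binary distributions, entropy is maximized at p=0.5 and decreases as p moves toward 0 or 1.

H(A) = H(0.45) = 0.9928 bits
H(B) = H(0.13) = 0.5574 bits

Distribution A (p=0.45) is closer to uniform (p=0.5), so it has higher entropy.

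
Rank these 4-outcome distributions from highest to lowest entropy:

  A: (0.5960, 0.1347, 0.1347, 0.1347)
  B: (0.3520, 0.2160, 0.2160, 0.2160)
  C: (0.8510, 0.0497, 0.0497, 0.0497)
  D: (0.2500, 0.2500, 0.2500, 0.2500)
D > B > A > C

Key insight: Entropy is maximized by uniform distributions and minimized by concentrated distributions.

Entropies:
  H(A) = 1.6136 bits
  H(B) = 1.9629 bits
  H(C) = 0.8435 bits
  H(D) = 2.0000 bits

Ranking: D > B > A > C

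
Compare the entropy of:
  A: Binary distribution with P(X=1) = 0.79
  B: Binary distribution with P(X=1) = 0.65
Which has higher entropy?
B

For binary distributions, entropy is maximized at p=0.5 and decreases as p moves toward 0 or 1.

H(A) = H(0.79) = 0.7415 bits
H(B) = H(0.65) = 0.9341 bits

Distribution B (p=0.65) is closer to uniform (p=0.5), so it has higher entropy.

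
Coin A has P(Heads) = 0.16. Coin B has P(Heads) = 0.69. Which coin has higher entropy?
B

For binary distributions, entropy is maximized at p=0.5 and decreases as p moves toward 0 or 1.

H(A) = H(0.16) = 0.6343 bits
H(B) = H(0.69) = 0.8932 bits

Distribution B (p=0.69) is closer to uniform (p=0.5), so it has higher entropy.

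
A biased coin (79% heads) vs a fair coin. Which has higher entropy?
Fair coin

The fair coin is uniform (p=0.5), maximizing binary entropy at 1 bit. The biased coin has H(0.79) ≈ 0.741 bits — its outcome is more predictable, so its entropy is lower.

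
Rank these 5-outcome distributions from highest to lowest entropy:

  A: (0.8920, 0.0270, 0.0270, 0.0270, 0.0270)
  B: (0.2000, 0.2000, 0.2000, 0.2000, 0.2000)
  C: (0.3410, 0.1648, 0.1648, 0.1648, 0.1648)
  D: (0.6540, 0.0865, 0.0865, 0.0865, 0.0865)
B > C > D > A

Key insight: Entropy is maximized by uniform distributions and minimized by concentrated distributions.

Entropies:
  H(A) = 0.7099 bits
  H(B) = 2.3219 bits
  H(C) = 2.2438 bits
  H(D) = 1.6224 bits

Ranking: B > C > D > A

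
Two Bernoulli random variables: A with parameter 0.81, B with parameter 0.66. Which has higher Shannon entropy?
B

For binary distributions, entropy is maximized at p=0.5 and decreases as p moves toward 0 or 1.

H(A) = H(0.81) = 0.7015 bits
H(B) = H(0.66) = 0.9248 bits

Distribution B (p=0.66) is closer to uniform (p=0.5), so it has higher entropy.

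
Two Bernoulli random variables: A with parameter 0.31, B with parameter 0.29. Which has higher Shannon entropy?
A

For binary distributions, entropy is maximized at p=0.5 and decreases as p moves toward 0 or 1.

H(A) = H(0.31) = 0.8932 bits
H(B) = H(0.29) = 0.8687 bits

Distribution A (p=0.31) is closer to uniform (p=0.5), so it has higher entropy.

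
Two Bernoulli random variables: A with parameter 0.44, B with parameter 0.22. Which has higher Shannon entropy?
A

For binary distributions, entropy is maximized at p=0.5 and decreases as p moves toward 0 or 1.

H(A) = H(0.44) = 0.9896 bits
H(B) = H(0.22) = 0.7602 bits

Distribution A (p=0.44) is closer to uniform (p=0.5), so it has higher entropy.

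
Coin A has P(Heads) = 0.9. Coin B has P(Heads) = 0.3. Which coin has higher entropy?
B

For binary distributions, entropy is maximized at p=0.5 and decreases as p moves toward 0 or 1.

H(A) = H(0.9) = 0.4690 bits
H(B) = H(0.3) = 0.8813 bits

Distribution B (p=0.3) is closer to uniform (p=0.5), so it has higher entropy.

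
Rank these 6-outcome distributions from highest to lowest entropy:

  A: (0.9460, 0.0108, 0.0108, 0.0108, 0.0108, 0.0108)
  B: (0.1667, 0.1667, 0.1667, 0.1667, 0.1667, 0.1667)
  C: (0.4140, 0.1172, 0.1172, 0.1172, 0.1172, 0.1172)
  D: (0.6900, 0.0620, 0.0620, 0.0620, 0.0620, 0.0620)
B > C > D > A

Key insight: Entropy is maximized by uniform distributions and minimized by concentrated distributions.

Entropies:
  H(A) = 0.4285 bits
  H(B) = 2.5850 bits
  H(C) = 2.3392 bits
  H(D) = 1.6130 bits

Ranking: B > C > D > A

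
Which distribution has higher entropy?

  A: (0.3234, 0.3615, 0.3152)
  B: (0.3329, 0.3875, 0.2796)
A

Both distributions are close to uniform, making this a harder comparison.

H(A) = 1.5824 bits
H(B) = 1.5723 bits

The distribution closer to uniform has higher entropy.
Answer: A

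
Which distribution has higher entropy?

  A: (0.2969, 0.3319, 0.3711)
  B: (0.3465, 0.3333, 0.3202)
B

Both distributions are close to uniform, making this a harder comparison.

H(A) = 1.5790 bits
H(B) = 1.5842 bits

The distribution closer to uniform has higher entropy.
Answer: B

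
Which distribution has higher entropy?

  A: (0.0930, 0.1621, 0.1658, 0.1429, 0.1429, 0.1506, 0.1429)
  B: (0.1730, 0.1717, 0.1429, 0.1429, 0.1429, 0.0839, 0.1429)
A

Both distributions are close to uniform, making this a harder comparison.

H(A) = 2.7884 bits
H(B) = 2.7785 bits

The distribution closer to uniform has higher entropy.
Answer: A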